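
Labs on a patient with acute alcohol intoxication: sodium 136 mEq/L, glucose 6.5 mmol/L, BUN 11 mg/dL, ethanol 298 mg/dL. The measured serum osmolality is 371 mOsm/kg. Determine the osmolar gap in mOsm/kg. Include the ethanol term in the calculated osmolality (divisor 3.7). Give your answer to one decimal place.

Calculated osmolality = 2·Na + glucose + BUN/2.8 + ethanol/3.7
= 2·136 + 6.5 + 11/2.8 + 298/3.7
= 272 + 6.50 + 3.93 + 80.54
= 362.97 mOsm/kg ≈ 363.0 mOsm/kg
Osmolar gap = measured − calculated = 371 − 363.0 = 8.0 mOsm/kg

8.0 mOsm/kg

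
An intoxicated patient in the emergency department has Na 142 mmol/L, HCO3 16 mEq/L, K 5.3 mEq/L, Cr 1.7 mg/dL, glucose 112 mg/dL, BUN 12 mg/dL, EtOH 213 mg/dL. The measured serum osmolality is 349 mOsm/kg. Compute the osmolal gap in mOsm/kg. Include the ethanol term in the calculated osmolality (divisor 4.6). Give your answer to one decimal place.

8.2 mOsm/kg

Calculated osmolality = 2·Na + glucose/18 + BUN/2.8 + ethanol/4.6
= 2·142 + 112/18 + 12/2.8 + 213/4.6
= 284 + 6.22 + 4.29 + 46.30
= 340.81 mOsm/kg ≈ 340.8 mOsm/kg
Osmolar gap = measured − calculated = 349 − 340.8 = 8.2 mOsm/kg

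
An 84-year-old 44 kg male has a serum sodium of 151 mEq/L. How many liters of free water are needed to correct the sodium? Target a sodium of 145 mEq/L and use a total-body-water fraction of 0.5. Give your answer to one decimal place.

0.9 L

TBW = 0.5 · 44 = 22 L
Free water deficit = TBW · (Na/145 − 1)
= 22 · (151/145 − 1)
= 22 · 0.0414
= 0.91 L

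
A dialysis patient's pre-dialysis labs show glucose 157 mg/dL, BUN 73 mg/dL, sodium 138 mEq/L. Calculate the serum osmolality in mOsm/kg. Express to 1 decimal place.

310.8 mOsm/kg

Calculated osmolality = 2·Na + glucose/18 + BUN/2.8
= 2·138 + 157/18 + 73/2.8
= 276 + 8.72 + 26.07
= 310.79 mOsm/kg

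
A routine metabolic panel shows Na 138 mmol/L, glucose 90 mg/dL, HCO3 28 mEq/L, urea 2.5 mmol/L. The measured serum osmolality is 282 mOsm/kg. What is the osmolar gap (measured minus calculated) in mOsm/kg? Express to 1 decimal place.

Calculated osmolality = 2·Na + glucose/18 + urea
= 2·138 + 90/18 + 2.5
= 276 + 5 + 2.50
= 283.5 mOsm/kg ≈ 283.5 mOsm/kg
Osmolar gap = measured − calculated = 282 − 283.5 = -1.5 mOsm/kg

-1.5 mOsm/kg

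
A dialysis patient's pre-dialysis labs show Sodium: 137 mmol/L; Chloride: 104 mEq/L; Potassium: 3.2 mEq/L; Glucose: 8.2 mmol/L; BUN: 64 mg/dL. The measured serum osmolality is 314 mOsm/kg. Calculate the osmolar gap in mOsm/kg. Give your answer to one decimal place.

8.9 mOsm/kg

Calculated osmolality = 2·Na + glucose + BUN/2.8
= 2·137 + 8.2 + 64/2.8
= 274 + 8.20 + 22.86
= 305.06 mOsm/kg ≈ 305.1 mOsm/kg
Osmolar gap = measured − calculated = 314 − 305.1 = 8.9 mOsm/kg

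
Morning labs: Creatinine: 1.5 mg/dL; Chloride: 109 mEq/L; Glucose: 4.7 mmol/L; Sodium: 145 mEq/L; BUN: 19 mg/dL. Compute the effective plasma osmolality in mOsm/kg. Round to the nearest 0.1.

294.7 mOsm/kg

Effective osmolality excludes urea (freely permeant across cell membranes):
2·Na + glucose
= 2·145 + 4.7
= 290 + 4.7
= 294.7 mOsm/kg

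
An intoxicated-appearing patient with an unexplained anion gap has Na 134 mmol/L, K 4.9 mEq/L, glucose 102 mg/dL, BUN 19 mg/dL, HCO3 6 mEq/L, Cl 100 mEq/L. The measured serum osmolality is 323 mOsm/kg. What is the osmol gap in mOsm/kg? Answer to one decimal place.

Calculated osmolality = 2·Na + glucose/18 + BUN/2.8
= 2·134 + 102/18 + 19/2.8
= 268 + 5.67 + 6.79
= 280.46 mOsm/kg ≈ 280.5 mOsm/kg
Osmolar gap = measured − calculated = 323 − 280.5 = 42.5 mOsm/kg

42.5 mOsm/kg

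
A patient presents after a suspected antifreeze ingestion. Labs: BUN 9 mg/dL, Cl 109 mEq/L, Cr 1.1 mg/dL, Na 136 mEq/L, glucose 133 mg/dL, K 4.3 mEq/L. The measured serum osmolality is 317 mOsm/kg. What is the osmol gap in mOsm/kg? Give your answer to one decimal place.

34.4 mOsm/kg

Calculated osmolality = 2·Na + glucose/18 + BUN/2.8
= 2·136 + 133/18 + 9/2.8
= 272 + 7.39 + 3.21
= 282.6 mOsm/kg ≈ 282.6 mOsm/kg
Osmolar gap = measured − calculated = 317 − 282.6 = 34.4 mOsm/kg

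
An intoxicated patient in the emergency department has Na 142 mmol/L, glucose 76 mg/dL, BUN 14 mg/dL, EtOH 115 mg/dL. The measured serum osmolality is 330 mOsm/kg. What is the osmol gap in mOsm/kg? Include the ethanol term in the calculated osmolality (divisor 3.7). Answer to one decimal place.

5.7 mOsm/kg

Calculated osmolality = 2·Na + glucose/18 + BUN/2.8 + ethanol/3.7
= 2·142 + 76/18 + 14/2.8 + 115/3.7
= 284 + 4.22 + 5 + 31.08
= 324.3 mOsm/kg ≈ 324.3 mOsm/kg
Osmolar gap = measured − calculated = 330 − 324.3 = 5.7 mOsm/kg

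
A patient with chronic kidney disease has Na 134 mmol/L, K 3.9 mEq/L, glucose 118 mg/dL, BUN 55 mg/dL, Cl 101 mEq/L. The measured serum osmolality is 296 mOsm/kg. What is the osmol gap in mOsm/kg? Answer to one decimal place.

1.8 mOsm/kg

Calculated osmolality = 2·Na + glucose/18 + BUN/2.8
= 2·134 + 118/18 + 55/2.8
= 268 + 6.56 + 19.64
= 294.2 mOsm/kg ≈ 294.2 mOsm/kg
Osmolar gap = measured − calculated = 296 − 294.2 = 1.8 mOsm/kg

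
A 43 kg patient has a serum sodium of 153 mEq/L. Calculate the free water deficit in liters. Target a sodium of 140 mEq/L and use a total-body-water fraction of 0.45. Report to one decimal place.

TBW = 0.45 · 43 = 19.35 L
Free water deficit = TBW · (Na/140 − 1)
= 19.35 · (153/140 − 1)
= 19.35 · 0.0929
= 1.8 L

1.8 L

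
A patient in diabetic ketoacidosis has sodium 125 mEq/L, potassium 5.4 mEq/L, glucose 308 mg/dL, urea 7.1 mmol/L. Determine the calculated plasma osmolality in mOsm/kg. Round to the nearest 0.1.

Calculated osmolality = 2·Na + glucose/18 + urea
= 2·125 + 308/18 + 7.1
= 250 + 17.11 + 7.10
= 274.21 mOsm/kg

274.2 mOsm/kg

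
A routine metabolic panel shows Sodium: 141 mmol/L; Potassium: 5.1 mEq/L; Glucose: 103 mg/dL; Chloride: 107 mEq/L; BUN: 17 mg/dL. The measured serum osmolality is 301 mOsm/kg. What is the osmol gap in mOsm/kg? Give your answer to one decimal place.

Calculated osmolality = 2·Na + glucose/18 + BUN/2.8
= 2·141 + 103/18 + 17/2.8
= 282 + 5.72 + 6.07
= 293.79 mOsm/kg ≈ 293.8 mOsm/kg
Osmolar gap = measured − calculated = 301 − 293.8 = 7.2 mOsm/kg

7.2 mOsm/kg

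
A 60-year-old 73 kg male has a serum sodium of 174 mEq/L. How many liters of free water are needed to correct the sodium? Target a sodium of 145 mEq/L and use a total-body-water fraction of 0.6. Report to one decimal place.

TBW = 0.6 · 73 = 43.8 L
Free water deficit = TBW · (Na/145 − 1)
= 43.8 · (174/145 − 1)
= 43.8 · 0.2
= 8.76 L

8.8 L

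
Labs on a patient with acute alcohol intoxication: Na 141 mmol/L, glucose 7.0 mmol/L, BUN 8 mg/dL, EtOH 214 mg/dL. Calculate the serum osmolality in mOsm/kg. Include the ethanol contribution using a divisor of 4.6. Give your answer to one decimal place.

Calculated osmolality = 2·Na + glucose + BUN/2.8 + ethanol/4.6
= 2·141 + 7 + 8/2.8 + 214/4.6
= 282 + 7 + 2.86 + 46.52
= 338.38 mOsm/kg

338.4 mOsm/kg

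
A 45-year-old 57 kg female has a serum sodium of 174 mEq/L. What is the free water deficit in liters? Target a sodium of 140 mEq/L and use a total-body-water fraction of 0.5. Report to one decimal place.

TBW = 0.5 · 57 = 28.5 L
Free water deficit = TBW · (Na/140 − 1)
= 28.5 · (174/140 − 1)
= 28.5 · 0.2429
= 6.92 L

6.9 L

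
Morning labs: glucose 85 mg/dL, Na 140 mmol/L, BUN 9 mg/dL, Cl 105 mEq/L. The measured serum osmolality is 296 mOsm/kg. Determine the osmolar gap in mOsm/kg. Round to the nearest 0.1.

8.1 mOsm/kg

Calculated osmolality = 2·Na + glucose/18 + BUN/2.8
= 2·140 + 85/18 + 9/2.8
= 280 + 4.72 + 3.21
= 287.93 mOsm/kg ≈ 287.9 mOsm/kg
Osmolar gap = measured − calculated = 296 − 287.9 = 8.1 mOsm/kg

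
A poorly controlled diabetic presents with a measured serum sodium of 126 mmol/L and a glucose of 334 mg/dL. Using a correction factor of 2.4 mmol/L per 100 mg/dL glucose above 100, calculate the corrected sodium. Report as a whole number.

Corrected Na = measured Na + 2.4 · (glucose − 100)/100
= 126 + 2.4 · (334 − 100)/100
= 126 + 5.6
= 131.6 mmol/L

132 mmol/L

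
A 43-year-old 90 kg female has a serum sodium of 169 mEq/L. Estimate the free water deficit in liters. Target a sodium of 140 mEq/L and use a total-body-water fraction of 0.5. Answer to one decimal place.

9.3 L

TBW = 0.5 · 90 = 45 L
Free water deficit = TBW · (Na/140 − 1)
= 45 · (169/140 − 1)
= 45 · 0.2071
= 9.32 L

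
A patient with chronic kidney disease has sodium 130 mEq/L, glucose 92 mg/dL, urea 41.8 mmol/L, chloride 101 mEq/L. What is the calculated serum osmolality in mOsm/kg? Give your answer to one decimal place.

306.9 mOsm/kg

Calculated osmolality = 2·Na + glucose/18 + urea
= 2·130 + 92/18 + 41.8
= 260 + 5.11 + 41.80
= 306.91 mOsm/kg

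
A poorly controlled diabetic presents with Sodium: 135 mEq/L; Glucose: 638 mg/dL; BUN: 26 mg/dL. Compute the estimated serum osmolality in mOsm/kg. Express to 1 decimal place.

Calculated osmolality = 2·Na + glucose/18 + BUN/2.8
= 2·135 + 638/18 + 26/2.8
= 270 + 35.44 + 9.29
= 314.73 mOsm/kg

314.7 mOsm/kg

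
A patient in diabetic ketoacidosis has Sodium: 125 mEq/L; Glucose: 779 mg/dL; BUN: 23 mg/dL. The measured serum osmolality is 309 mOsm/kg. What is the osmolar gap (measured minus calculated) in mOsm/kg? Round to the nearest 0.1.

Calculated osmolality = 2·Na + glucose/18 + BUN/2.8
= 2·125 + 779/18 + 23/2.8
= 250 + 43.28 + 8.21
= 301.49 mOsm/kg ≈ 301.5 mOsm/kg
Osmolar gap = measured − calculated = 309 − 301.5 = 7.5 mOsm/kg

7.5 mOsm/kg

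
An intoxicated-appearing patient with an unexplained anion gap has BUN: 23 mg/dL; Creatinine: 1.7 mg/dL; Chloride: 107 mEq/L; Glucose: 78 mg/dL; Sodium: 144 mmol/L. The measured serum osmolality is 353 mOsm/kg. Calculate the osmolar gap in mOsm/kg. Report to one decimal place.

Calculated osmolality = 2·Na + glucose/18 + BUN/2.8
= 2·144 + 78/18 + 23/2.8
= 288 + 4.33 + 8.21
= 300.54 mOsm/kg ≈ 300.5 mOsm/kg
Osmolar gap = measured − calculated = 353 − 300.5 = 52.5 mOsm/kg

52.5 mOsm/kg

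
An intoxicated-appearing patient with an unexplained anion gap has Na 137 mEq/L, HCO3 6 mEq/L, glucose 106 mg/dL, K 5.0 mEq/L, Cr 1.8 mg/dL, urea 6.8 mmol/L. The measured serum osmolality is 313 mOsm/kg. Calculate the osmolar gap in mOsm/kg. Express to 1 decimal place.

26.3 mOsm/kg

Calculated osmolality = 2·Na + glucose/18 + urea
= 2·137 + 106/18 + 6.8
= 274 + 5.89 + 6.80
= 286.69 mOsm/kg ≈ 286.7 mOsm/kg
Osmolar gap = measured − calculated = 313 − 286.7 = 26.3 mOsm/kg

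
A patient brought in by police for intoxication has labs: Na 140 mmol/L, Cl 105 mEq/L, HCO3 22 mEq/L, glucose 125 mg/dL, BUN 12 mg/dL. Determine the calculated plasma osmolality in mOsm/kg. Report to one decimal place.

291.2 mOsm/kg

Calculated osmolality = 2·Na + glucose/18 + BUN/2.8
= 2·140 + 125/18 + 12/2.8
= 280 + 6.94 + 4.29
= 291.23 mOsm/kg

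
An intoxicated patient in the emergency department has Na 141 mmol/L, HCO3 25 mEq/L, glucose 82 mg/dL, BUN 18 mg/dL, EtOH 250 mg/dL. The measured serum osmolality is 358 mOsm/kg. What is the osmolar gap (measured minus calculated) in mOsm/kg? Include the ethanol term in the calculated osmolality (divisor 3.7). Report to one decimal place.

-2.6 mOsm/kg

Calculated osmolality = 2·Na + glucose/18 + BUN/2.8 + ethanol/3.7
= 2·141 + 82/18 + 18/2.8 + 250/3.7
= 282 + 4.56 + 6.43 + 67.57
= 360.56 mOsm/kg ≈ 360.6 mOsm/kg
Osmolar gap = measured − calculated = 358 − 360.6 = -2.6 mOsm/kg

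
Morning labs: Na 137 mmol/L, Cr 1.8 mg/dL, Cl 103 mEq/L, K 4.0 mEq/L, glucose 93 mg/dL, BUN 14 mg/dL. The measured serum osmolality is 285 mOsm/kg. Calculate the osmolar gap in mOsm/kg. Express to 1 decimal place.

Calculated osmolality = 2·Na + glucose/18 + BUN/2.8
= 2·137 + 93/18 + 14/2.8
= 274 + 5.17 + 5
= 284.17 mOsm/kg ≈ 284.2 mOsm/kg
Osmolar gap = measured − calculated = 285 − 284.2 = 0.8 mOsm/kg

0.8 mOsm/kg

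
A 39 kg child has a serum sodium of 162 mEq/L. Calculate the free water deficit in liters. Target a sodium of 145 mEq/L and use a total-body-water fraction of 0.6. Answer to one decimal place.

TBW = 0.6 · 39 = 23.4 L
Free water deficit = TBW · (Na/145 − 1)
= 23.4 · (162/145 − 1)
= 23.4 · 0.1172
= 2.74 L

2.7 L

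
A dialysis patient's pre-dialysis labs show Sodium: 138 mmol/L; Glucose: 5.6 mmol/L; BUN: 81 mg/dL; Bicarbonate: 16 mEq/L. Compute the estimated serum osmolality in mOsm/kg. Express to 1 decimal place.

310.5 mOsm/kg

Calculated osmolality = 2·Na + glucose + BUN/2.8
= 2·138 + 5.6 + 81/2.8
= 276 + 5.60 + 28.93
= 310.53 mOsm/kg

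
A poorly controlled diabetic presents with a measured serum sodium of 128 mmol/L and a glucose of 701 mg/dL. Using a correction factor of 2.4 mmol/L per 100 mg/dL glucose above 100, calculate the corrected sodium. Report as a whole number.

Corrected Na = measured Na + 2.4 · (glucose − 100)/100
= 128 + 2.4 · (701 − 100)/100
= 128 + 14.4
= 142.4 mmol/L

142 mmol/L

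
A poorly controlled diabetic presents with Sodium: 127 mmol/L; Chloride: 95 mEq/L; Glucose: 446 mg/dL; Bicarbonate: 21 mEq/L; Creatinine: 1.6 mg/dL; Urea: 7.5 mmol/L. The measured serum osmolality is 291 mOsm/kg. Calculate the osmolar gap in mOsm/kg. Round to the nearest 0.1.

4.7 mOsm/kg

Calculated osmolality = 2·Na + glucose/18 + urea
= 2·127 + 446/18 + 7.5
= 254 + 24.78 + 7.50
= 286.28 mOsm/kg ≈ 286.3 mOsm/kg
Osmolar gap = measured − calculated = 291 − 286.3 = 4.7 mOsm/kg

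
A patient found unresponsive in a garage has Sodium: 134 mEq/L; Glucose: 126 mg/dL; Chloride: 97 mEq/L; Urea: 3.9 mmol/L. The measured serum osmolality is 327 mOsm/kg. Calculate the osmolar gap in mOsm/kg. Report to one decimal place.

Calculated osmolality = 2·Na + glucose/18 + urea
= 2·134 + 126/18 + 3.9
= 268 + 7 + 3.90
= 278.9 mOsm/kg ≈ 278.9 mOsm/kg
Osmolar gap = measured − calculated = 327 − 278.9 = 48.1 mOsm/kg

48.1 mOsm/kg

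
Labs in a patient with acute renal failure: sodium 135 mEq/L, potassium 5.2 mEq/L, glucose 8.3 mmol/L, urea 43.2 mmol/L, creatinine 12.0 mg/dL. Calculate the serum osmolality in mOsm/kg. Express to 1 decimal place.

321.5 mOsm/kg

Calculated osmolality = 2·Na + glucose + urea
= 2·135 + 8.3 + 43.2
= 270 + 8.30 + 43.20
= 321.5 mOsm/kg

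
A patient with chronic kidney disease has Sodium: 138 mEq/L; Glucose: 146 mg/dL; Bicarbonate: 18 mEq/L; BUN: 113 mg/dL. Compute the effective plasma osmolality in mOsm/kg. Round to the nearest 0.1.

284.1 mOsm/kg

Effective osmolality excludes urea (freely permeant across cell membranes):
2·Na + glucose/18
= 2·138 + 146/18
= 276 + 8.11
= 284.11 mOsm/kg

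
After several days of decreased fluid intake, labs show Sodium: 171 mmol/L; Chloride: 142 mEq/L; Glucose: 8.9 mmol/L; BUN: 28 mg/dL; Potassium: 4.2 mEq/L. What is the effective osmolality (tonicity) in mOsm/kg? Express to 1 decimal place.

350.9 mOsm/kg

Effective osmolality excludes urea (freely permeant across cell membranes):
2·Na + glucose
= 2·171 + 8.9
= 342 + 8.9
= 350.9 mOsm/kg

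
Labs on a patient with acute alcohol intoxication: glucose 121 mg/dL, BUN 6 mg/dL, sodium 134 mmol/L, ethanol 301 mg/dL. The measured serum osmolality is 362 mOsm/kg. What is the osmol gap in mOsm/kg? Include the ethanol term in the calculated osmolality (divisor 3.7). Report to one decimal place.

Calculated osmolality = 2·Na + glucose/18 + BUN/2.8 + ethanol/3.7
= 2·134 + 121/18 + 6/2.8 + 301/3.7
= 268 + 6.72 + 2.14 + 81.35
= 358.21 mOsm/kg ≈ 358.2 mOsm/kg
Osmolar gap = measured − calculated = 362 − 358.2 = 3.8 mOsm/kg

3.8 mOsm/kg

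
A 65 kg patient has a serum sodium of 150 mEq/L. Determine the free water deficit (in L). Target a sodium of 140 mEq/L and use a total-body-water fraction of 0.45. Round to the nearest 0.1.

TBW = 0.45 · 65 = 29.25 L
Free water deficit = TBW · (Na/140 − 1)
= 29.25 · (150/140 − 1)
= 29.25 · 0.0714
= 2.09 L

2.1 L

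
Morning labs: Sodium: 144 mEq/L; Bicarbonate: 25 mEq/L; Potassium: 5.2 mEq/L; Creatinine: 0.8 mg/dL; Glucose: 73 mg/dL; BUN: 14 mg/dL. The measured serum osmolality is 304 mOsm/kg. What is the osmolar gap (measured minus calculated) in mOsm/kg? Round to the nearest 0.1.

6.9 mOsm/kg

Calculated osmolality = 2·Na + glucose/18 + BUN/2.8
= 2·144 + 73/18 + 14/2.8
= 288 + 4.06 + 5
= 297.06 mOsm/kg ≈ 297.1 mOsm/kg
Osmolar gap = measured − calculated = 304 − 297.1 = 6.9 mOsm/kg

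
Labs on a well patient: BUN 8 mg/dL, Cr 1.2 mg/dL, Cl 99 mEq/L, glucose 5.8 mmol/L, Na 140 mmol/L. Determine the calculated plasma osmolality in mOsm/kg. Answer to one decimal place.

Calculated osmolality = 2·Na + glucose + BUN/2.8
= 2·140 + 5.8 + 8/2.8
= 280 + 5.80 + 2.86
= 288.66 mOsm/kg

288.7 mOsm/kg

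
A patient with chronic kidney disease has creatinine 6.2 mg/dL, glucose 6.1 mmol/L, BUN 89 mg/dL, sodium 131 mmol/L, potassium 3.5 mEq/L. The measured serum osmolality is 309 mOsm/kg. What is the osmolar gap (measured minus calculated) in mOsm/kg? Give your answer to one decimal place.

9.1 mOsm/kg

Calculated osmolality = 2·Na + glucose + BUN/2.8
= 2·131 + 6.1 + 89/2.8
= 262 + 6.10 + 31.79
= 299.89 mOsm/kg ≈ 299.9 mOsm/kg
Osmolar gap = measured − calculated = 309 − 299.9 = 9.1 mOsm/kg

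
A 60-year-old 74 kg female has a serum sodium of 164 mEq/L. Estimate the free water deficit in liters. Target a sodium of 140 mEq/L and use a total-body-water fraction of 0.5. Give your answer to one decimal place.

TBW = 0.5 · 74 = 37 L
Free water deficit = TBW · (Na/140 − 1)
= 37 · (164/140 − 1)
= 37 · 0.1714
= 6.34 L

6.3 L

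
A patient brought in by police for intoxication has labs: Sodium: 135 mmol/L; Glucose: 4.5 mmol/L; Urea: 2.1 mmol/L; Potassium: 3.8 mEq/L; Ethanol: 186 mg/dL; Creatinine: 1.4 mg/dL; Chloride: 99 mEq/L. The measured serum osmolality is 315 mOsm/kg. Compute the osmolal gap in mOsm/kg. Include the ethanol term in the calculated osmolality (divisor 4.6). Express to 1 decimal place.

-2.0 mOsm/kg

Calculated osmolality = 2·Na + glucose + urea + ethanol/4.6
= 2·135 + 4.5 + 2.1 + 186/4.6
= 270 + 4.50 + 2.10 + 40.43
= 317.03 mOsm/kg ≈ 317.0 mOsm/kg
Osmolar gap = measured − calculated = 315 − 317.0 = -2.0 mOsm/kg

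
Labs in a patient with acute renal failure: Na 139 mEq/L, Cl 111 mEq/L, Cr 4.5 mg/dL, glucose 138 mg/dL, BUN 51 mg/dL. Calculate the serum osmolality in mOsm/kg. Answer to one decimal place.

303.9 mOsm/kg

Calculated osmolality = 2·Na + glucose/18 + BUN/2.8
= 2·139 + 138/18 + 51/2.8
= 278 + 7.67 + 18.21
= 303.88 mOsm/kg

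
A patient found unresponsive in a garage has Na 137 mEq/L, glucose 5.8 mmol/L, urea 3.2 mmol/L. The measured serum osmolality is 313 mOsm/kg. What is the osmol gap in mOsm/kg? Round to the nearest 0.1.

30.0 mOsm/kg

Calculated osmolality = 2·Na + glucose + urea
= 2·137 + 5.8 + 3.2
= 274 + 5.80 + 3.20
= 283 mOsm/kg ≈ 283.0 mOsm/kg
Osmolar gap = measured − calculated = 313 − 283.0 = 30.0 mOsm/kg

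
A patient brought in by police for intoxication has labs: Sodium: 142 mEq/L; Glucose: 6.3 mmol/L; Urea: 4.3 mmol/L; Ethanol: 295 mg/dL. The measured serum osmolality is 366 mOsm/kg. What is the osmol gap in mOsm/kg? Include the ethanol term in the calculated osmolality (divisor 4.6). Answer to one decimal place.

Calculated osmolality = 2·Na + glucose + urea + ethanol/4.6
= 2·142 + 6.3 + 4.3 + 295/4.6
= 284 + 6.30 + 4.30 + 64.13
= 358.73 mOsm/kg ≈ 358.7 mOsm/kg
Osmolar gap = measured − calculated = 366 − 358.7 = 7.3 mOsm/kg

7.3 mOsm/kg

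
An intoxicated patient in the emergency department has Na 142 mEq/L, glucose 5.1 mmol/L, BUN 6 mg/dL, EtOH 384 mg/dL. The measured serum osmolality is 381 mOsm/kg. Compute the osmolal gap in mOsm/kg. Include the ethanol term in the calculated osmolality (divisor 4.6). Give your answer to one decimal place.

6.3 mOsm/kg

Calculated osmolality = 2·Na + glucose + BUN/2.8 + ethanol/4.6
= 2·142 + 5.1 + 6/2.8 + 384/4.6
= 284 + 5.10 + 2.14 + 83.48
= 374.72 mOsm/kg ≈ 374.7 mOsm/kg
Osmolar gap = measured − calculated = 381 − 374.7 = 6.3 mOsm/kg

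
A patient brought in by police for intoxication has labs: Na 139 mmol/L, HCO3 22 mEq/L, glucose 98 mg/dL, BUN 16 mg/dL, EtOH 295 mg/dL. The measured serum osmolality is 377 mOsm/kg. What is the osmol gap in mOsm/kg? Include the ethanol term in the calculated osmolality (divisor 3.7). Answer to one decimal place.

Calculated osmolality = 2·Na + glucose/18 + BUN/2.8 + ethanol/3.7
= 2·139 + 98/18 + 16/2.8 + 295/3.7
= 278 + 5.44 + 5.71 + 79.73
= 368.88 mOsm/kg ≈ 368.9 mOsm/kg
Osmolar gap = measured − calculated = 377 − 368.9 = 8.1 mOsm/kg

8.1 mOsm/kg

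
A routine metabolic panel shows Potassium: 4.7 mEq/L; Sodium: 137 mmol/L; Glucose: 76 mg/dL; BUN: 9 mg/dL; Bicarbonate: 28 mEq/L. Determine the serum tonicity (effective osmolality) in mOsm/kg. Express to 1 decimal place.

Effective osmolality excludes urea (freely permeant across cell membranes):
2·Na + glucose/18
= 2·137 + 76/18
= 274 + 4.22
= 278.22 mOsm/kg

278.2 mOsm/kg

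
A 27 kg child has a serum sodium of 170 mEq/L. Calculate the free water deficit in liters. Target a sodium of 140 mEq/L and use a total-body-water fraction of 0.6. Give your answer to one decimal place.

3.5 L

TBW = 0.6 · 27 = 16.2 L
Free water deficit = TBW · (Na/140 − 1)
= 16.2 · (170/140 − 1)
= 16.2 · 0.2143
= 3.47 L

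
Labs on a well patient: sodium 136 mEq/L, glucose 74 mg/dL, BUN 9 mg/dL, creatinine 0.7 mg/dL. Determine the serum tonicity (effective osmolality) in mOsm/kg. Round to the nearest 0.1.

Effective osmolality excludes urea (freely permeant across cell membranes):
2·Na + glucose/18
= 2·136 + 74/18
= 272 + 4.11
= 276.11 mOsm/kg

276.1 mOsm/kg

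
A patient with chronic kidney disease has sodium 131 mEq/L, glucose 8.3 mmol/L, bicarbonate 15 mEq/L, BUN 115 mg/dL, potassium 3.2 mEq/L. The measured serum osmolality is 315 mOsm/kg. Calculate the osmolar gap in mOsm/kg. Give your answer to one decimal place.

3.6 mOsm/kg

Calculated osmolality = 2·Na + glucose + BUN/2.8
= 2·131 + 8.3 + 115/2.8
= 262 + 8.30 + 41.07
= 311.37 mOsm/kg ≈ 311.4 mOsm/kg
Osmolar gap = measured − calculated = 315 − 311.4 = 3.6 mOsm/kg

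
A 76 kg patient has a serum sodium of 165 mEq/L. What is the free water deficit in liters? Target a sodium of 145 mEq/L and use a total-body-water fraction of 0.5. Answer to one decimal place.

TBW = 0.5 · 76 = 38 L
Free water deficit = TBW · (Na/145 − 1)
= 38 · (165/145 − 1)
= 38 · 0.1379
= 5.24 L

5.2 L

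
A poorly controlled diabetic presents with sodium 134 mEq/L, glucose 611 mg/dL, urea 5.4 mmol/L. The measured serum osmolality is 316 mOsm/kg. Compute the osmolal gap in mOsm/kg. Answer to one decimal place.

8.7 mOsm/kg

Calculated osmolality = 2·Na + glucose/18 + urea
= 2·134 + 611/18 + 5.4
= 268 + 33.94 + 5.40
= 307.34 mOsm/kg ≈ 307.3 mOsm/kg
Osmolar gap = measured − calculated = 316 − 307.3 = 8.7 mOsm/kg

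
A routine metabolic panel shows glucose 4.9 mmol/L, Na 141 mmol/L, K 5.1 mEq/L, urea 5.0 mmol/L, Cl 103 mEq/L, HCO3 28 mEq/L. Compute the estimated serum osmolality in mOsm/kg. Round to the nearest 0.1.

291.9 mOsm/kg

Calculated osmolality = 2·Na + glucose + urea
= 2·141 + 4.9 + 5
= 282 + 4.90 + 5
= 291.9 mOsm/kg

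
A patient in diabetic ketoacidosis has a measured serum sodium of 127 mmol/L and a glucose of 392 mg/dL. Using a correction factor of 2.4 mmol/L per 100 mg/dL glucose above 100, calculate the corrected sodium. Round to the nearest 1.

Corrected Na = measured Na + 2.4 · (glucose − 100)/100
= 127 + 2.4 · (392 − 100)/100
= 127 + 7
= 134 mmol/L

134 mmol/L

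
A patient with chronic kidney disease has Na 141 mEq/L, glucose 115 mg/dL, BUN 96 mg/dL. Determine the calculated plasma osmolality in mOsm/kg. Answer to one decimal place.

Calculated osmolality = 2·Na + glucose/18 + BUN/2.8
= 2·141 + 115/18 + 96/2.8
= 282 + 6.39 + 34.29
= 322.68 mOsm/kg

322.7 mOsm/kg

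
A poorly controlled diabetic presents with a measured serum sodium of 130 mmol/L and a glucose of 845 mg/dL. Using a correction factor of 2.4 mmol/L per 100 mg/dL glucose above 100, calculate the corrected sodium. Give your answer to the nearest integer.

148 mmol/L

Corrected Na = measured Na + 2.4 · (glucose − 100)/100
= 130 + 2.4 · (845 − 100)/100
= 130 + 17.9
= 147.9 mmol/L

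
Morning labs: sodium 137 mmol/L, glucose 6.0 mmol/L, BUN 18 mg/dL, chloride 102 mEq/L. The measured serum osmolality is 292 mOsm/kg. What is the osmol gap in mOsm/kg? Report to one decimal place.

5.6 mOsm/kg

Calculated osmolality = 2·Na + glucose + BUN/2.8
= 2·137 + 6 + 18/2.8
= 274 + 6 + 6.43
= 286.43 mOsm/kg ≈ 286.4 mOsm/kg
Osmolar gap = measured − calculated = 292 − 286.4 = 5.6 mOsm/kg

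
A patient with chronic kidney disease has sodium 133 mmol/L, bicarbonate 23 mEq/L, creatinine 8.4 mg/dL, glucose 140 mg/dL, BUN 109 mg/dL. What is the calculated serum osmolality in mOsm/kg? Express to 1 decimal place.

Calculated osmolality = 2·Na + glucose/18 + BUN/2.8
= 2·133 + 140/18 + 109/2.8
= 266 + 7.78 + 38.93
= 312.71 mOsm/kg

312.7 mOsm/kg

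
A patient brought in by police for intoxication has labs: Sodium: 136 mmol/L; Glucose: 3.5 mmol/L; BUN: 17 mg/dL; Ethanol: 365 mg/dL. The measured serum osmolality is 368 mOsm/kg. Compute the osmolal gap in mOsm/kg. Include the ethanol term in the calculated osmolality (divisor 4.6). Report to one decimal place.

7.1 mOsm/kg

Calculated osmolality = 2·Na + glucose + BUN/2.8 + ethanol/4.6
= 2·136 + 3.5 + 17/2.8 + 365/4.6
= 272 + 3.50 + 6.07 + 79.35
= 360.92 mOsm/kg ≈ 360.9 mOsm/kg
Osmolar gap = measured − calculated = 368 − 360.9 = 7.1 mOsm/kg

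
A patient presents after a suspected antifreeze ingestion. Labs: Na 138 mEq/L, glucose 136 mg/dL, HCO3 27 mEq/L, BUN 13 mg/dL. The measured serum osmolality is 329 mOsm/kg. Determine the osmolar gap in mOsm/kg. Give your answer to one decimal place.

40.8 mOsm/kg

Calculated osmolality = 2·Na + glucose/18 + BUN/2.8
= 2·138 + 136/18 + 13/2.8
= 276 + 7.56 + 4.64
= 288.2 mOsm/kg ≈ 288.2 mOsm/kg
Osmolar gap = measured − calculated = 329 − 288.2 = 40.8 mOsm/kg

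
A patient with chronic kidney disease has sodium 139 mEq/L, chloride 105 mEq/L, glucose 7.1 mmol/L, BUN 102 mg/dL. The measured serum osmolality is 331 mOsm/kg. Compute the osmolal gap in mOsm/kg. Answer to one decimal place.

Calculated osmolality = 2·Na + glucose + BUN/2.8
= 2·139 + 7.1 + 102/2.8
= 278 + 7.10 + 36.43
= 321.53 mOsm/kg ≈ 321.5 mOsm/kg
Osmolar gap = measured − calculated = 331 − 321.5 = 9.5 mOsm/kg

9.5 mOsm/kg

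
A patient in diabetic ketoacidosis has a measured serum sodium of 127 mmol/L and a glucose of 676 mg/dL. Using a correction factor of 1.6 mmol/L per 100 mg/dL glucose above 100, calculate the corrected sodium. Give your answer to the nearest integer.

136 mmol/L

Corrected Na = measured Na + 1.6 · (glucose − 100)/100
= 127 + 1.6 · (676 − 100)/100
= 127 + 9.2
= 136.2 mmol/L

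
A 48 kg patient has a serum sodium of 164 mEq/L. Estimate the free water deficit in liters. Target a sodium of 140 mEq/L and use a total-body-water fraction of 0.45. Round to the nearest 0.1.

TBW = 0.45 · 48 = 21.6 L
Free water deficit = TBW · (Na/140 − 1)
= 21.6 · (164/140 − 1)
= 21.6 · 0.1714
= 3.7 L

3.7 L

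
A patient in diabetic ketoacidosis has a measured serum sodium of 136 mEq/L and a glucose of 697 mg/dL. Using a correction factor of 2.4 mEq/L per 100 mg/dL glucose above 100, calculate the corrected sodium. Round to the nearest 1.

Corrected Na = measured Na + 2.4 · (glucose − 100)/100
= 136 + 2.4 · (697 − 100)/100
= 136 + 14.3
= 150.3 mEq/L

150 mEq/L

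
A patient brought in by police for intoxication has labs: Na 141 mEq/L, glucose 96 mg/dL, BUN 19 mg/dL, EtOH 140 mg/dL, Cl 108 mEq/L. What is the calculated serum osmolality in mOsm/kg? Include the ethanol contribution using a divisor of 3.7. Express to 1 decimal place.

332.0 mOsm/kg

Calculated osmolality = 2·Na + glucose/18 + BUN/2.8 + ethanol/3.7
= 2·141 + 96/18 + 19/2.8 + 140/3.7
= 282 + 5.33 + 6.79 + 37.84
= 331.96 mOsm/kg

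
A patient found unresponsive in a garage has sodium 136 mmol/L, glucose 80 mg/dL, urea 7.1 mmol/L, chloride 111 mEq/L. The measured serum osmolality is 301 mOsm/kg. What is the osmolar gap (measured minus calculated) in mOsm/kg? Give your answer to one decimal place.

Calculated osmolality = 2·Na + glucose/18 + urea
= 2·136 + 80/18 + 7.1
= 272 + 4.44 + 7.10
= 283.54 mOsm/kg ≈ 283.5 mOsm/kg
Osmolar gap = measured − calculated = 301 − 283.5 = 17.5 mOsm/kg

17.5 mOsm/kg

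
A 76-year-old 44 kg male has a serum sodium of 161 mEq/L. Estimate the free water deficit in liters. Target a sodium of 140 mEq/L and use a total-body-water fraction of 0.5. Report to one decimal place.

TBW = 0.5 · 44 = 22 L
Free water deficit = TBW · (Na/140 − 1)
= 22 · (161/140 − 1)
= 22 · 0.15
= 3.3 L

3.3 L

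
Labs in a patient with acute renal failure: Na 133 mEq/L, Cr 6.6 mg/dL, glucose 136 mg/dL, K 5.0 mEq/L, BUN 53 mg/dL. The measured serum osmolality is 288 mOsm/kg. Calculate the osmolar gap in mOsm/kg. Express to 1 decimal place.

-4.5 mOsm/kg

Calculated osmolality = 2·Na + glucose/18 + BUN/2.8
= 2·133 + 136/18 + 53/2.8
= 266 + 7.56 + 18.93
= 292.49 mOsm/kg ≈ 292.5 mOsm/kg
Osmolar gap = measured − calculated = 288 − 292.5 = -4.5 mOsm/kg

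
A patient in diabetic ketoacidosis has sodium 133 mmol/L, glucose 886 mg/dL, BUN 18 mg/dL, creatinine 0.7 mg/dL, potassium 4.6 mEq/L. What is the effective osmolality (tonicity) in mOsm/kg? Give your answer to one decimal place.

315.2 mOsm/kg

Effective osmolality excludes urea (freely permeant across cell membranes):
2·Na + glucose/18
= 2·133 + 886/18
= 266 + 49.22
= 315.22 mOsm/kg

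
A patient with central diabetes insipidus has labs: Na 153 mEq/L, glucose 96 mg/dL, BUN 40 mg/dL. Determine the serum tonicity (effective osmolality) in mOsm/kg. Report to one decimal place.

311.3 mOsm/kg

Effective osmolality excludes urea (freely permeant across cell membranes):
2·Na + glucose/18
= 2·153 + 96/18
= 306 + 5.33
= 311.33 mOsm/kg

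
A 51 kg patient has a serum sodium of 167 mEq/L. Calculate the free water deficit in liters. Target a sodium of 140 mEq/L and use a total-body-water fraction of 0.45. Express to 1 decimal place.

4.4 L

TBW = 0.45 · 51 = 22.95 L
Free water deficit = TBW · (Na/140 − 1)
= 22.95 · (167/140 − 1)
= 22.95 · 0.1929
= 4.43 L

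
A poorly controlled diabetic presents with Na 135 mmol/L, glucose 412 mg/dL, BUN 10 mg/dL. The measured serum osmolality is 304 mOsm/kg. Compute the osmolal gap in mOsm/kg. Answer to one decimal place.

7.5 mOsm/kg

Calculated osmolality = 2·Na + glucose/18 + BUN/2.8
= 2·135 + 412/18 + 10/2.8
= 270 + 22.89 + 3.57
= 296.46 mOsm/kg ≈ 296.5 mOsm/kg
Osmolar gap = measured − calculated = 304 − 296.5 = 7.5 mOsm/kg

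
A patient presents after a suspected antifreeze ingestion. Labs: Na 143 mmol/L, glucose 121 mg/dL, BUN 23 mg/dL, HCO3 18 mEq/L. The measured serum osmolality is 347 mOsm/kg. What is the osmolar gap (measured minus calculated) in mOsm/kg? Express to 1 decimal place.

Calculated osmolality = 2·Na + glucose/18 + BUN/2.8
= 2·143 + 121/18 + 23/2.8
= 286 + 6.72 + 8.21
= 300.93 mOsm/kg ≈ 300.9 mOsm/kg
Osmolar gap = measured − calculated = 347 − 300.9 = 46.1 mOsm/kg

46.1 mOsm/kg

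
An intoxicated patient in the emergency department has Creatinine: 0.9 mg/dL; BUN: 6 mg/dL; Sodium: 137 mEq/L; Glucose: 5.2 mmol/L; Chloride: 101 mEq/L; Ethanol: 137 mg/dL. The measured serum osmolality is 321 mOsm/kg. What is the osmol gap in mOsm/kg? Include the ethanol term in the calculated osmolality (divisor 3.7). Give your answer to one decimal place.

2.6 mOsm/kg

Calculated osmolality = 2·Na + glucose + BUN/2.8 + ethanol/3.7
= 2·137 + 5.2 + 6/2.8 + 137/3.7
= 274 + 5.20 + 2.14 + 37.03
= 318.37 mOsm/kg ≈ 318.4 mOsm/kg
Osmolar gap = measured − calculated = 321 − 318.4 = 2.6 mOsm/kg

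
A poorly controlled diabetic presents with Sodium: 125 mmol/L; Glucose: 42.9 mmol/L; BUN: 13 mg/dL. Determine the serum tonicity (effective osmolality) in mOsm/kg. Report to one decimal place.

Effective osmolality excludes urea (freely permeant across cell membranes):
2·Na + glucose
= 2·125 + 42.9
= 250 + 42.9
= 292.9 mOsm/kg

292.9 mOsm/kg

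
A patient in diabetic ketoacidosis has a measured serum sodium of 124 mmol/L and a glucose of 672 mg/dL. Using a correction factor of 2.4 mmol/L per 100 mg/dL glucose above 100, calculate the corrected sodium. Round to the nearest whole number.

Corrected Na = measured Na + 2.4 · (glucose − 100)/100
= 124 + 2.4 · (672 − 100)/100
= 124 + 13.7
= 137.7 mmol/L

138 mmol/L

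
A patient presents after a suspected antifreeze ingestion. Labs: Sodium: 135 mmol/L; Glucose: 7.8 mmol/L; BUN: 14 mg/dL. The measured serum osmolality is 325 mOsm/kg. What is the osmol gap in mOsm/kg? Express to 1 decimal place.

42.2 mOsm/kg

Calculated osmolality = 2·Na + glucose + BUN/2.8
= 2·135 + 7.8 + 14/2.8
= 270 + 7.80 + 5
= 282.8 mOsm/kg ≈ 282.8 mOsm/kg
Osmolar gap = measured − calculated = 325 − 282.8 = 42.2 mOsm/kg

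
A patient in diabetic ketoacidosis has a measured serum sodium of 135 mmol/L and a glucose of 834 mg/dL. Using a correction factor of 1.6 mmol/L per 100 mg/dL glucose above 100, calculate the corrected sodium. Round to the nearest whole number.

Corrected Na = measured Na + 1.6 · (glucose − 100)/100
= 135 + 1.6 · (834 − 100)/100
= 135 + 11.7
= 146.7 mmol/L

147 mmol/L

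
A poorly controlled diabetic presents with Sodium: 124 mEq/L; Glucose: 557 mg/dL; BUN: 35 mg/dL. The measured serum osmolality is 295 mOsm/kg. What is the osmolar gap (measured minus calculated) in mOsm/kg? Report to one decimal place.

Calculated osmolality = 2·Na + glucose/18 + BUN/2.8
= 2·124 + 557/18 + 35/2.8
= 248 + 30.94 + 12.50
= 291.44 mOsm/kg ≈ 291.4 mOsm/kg
Osmolar gap = measured − calculated = 295 − 291.4 = 3.6 mOsm/kg

3.6 mOsm/kg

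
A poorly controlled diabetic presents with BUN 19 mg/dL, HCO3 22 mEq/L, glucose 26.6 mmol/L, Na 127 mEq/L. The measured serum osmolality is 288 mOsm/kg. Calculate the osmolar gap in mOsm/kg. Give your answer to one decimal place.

Calculated osmolality = 2·Na + glucose + BUN/2.8
= 2·127 + 26.6 + 19/2.8
= 254 + 26.60 + 6.79
= 287.39 mOsm/kg ≈ 287.4 mOsm/kg
Osmolar gap = measured − calculated = 288 − 287.4 = 0.6 mOsm/kg

0.6 mOsm/kg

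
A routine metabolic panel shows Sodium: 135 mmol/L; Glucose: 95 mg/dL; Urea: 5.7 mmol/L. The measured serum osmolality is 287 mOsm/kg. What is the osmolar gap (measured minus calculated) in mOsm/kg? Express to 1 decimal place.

Calculated osmolality = 2·Na + glucose/18 + urea
= 2·135 + 95/18 + 5.7
= 270 + 5.28 + 5.70
= 280.98 mOsm/kg ≈ 281.0 mOsm/kg
Osmolar gap = measured − calculated = 287 − 281.0 = 6.0 mOsm/kg

6.0 mOsm/kg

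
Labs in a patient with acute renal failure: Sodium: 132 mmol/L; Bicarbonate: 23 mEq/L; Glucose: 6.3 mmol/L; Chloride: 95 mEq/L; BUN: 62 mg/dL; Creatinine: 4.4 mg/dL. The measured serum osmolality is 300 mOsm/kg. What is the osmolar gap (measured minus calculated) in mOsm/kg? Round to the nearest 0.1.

Calculated osmolality = 2·Na + glucose + BUN/2.8
= 2·132 + 6.3 + 62/2.8
= 264 + 6.30 + 22.14
= 292.44 mOsm/kg ≈ 292.4 mOsm/kg
Osmolar gap = measured − calculated = 300 − 292.4 = 7.6 mOsm/kg

7.6 mOsm/kg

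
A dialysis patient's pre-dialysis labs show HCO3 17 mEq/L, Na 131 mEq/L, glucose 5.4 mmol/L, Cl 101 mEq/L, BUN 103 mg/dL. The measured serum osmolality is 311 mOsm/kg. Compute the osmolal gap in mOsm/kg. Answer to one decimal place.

Calculated osmolality = 2·Na + glucose + BUN/2.8
= 2·131 + 5.4 + 103/2.8
= 262 + 5.40 + 36.79
= 304.19 mOsm/kg ≈ 304.2 mOsm/kg
Osmolar gap = measured − calculated = 311 − 304.2 = 6.8 mOsm/kg

6.8 mOsm/kg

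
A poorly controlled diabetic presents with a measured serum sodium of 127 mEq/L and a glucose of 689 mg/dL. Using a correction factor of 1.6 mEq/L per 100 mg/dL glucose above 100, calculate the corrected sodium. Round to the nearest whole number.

136 mEq/L

Corrected Na = measured Na + 1.6 · (glucose − 100)/100
= 127 + 1.6 · (689 − 100)/100
= 127 + 9.4
= 136.4 mEq/L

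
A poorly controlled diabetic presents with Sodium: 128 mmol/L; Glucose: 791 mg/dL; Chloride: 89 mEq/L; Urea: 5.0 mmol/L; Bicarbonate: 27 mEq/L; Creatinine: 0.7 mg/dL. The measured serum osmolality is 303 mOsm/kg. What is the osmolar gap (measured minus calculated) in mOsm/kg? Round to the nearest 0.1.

-1.9 mOsm/kg

Calculated osmolality = 2·Na + glucose/18 + urea
= 2·128 + 791/18 + 5
= 256 + 43.94 + 5
= 304.94 mOsm/kg ≈ 304.9 mOsm/kg
Osmolar gap = measured − calculated = 303 − 304.9 = -1.9 mOsm/kg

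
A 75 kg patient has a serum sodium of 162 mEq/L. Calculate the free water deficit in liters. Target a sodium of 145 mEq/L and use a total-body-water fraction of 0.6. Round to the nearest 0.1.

TBW = 0.6 · 75 = 45 L
Free water deficit = TBW · (Na/145 − 1)
= 45 · (162/145 − 1)
= 45 · 0.1172
= 5.27 L

5.3 L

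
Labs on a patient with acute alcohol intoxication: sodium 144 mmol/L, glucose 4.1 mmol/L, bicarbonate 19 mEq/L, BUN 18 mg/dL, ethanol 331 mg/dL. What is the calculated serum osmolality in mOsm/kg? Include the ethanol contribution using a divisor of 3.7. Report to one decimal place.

388.0 mOsm/kg

Calculated osmolality = 2·Na + glucose + BUN/2.8 + ethanol/3.7
= 2·144 + 4.1 + 18/2.8 + 331/3.7
= 288 + 4.10 + 6.43 + 89.46
= 387.99 mOsm/kg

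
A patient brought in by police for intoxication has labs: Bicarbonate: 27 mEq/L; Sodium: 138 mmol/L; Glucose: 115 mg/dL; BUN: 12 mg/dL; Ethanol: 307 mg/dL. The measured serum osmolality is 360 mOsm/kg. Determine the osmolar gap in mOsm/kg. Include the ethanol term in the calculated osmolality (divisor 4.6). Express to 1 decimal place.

6.6 mOsm/kg

Calculated osmolality = 2·Na + glucose/18 + BUN/2.8 + ethanol/4.6
= 2·138 + 115/18 + 12/2.8 + 307/4.6
= 276 + 6.39 + 4.29 + 66.74
= 353.42 mOsm/kg ≈ 353.4 mOsm/kg
Osmolar gap = measured − calculated = 360 − 353.4 = 6.6 mOsm/kg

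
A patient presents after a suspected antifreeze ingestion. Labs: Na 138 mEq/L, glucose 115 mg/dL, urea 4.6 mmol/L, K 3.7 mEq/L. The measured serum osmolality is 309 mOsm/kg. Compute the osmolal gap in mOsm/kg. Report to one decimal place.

Calculated osmolality = 2·Na + glucose/18 + urea
= 2·138 + 115/18 + 4.6
= 276 + 6.39 + 4.60
= 286.99 mOsm/kg ≈ 287.0 mOsm/kg
Osmolar gap = measured − calculated = 309 − 287.0 = 22.0 mOsm/kg

22.0 mOsm/kg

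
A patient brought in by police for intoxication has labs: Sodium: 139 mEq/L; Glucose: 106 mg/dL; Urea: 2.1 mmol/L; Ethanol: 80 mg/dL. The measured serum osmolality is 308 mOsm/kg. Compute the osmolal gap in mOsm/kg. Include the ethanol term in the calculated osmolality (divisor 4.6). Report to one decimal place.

Calculated osmolality = 2·Na + glucose/18 + urea + ethanol/4.6
= 2·139 + 106/18 + 2.1 + 80/4.6
= 278 + 5.89 + 2.10 + 17.39
= 303.38 mOsm/kg ≈ 303.4 mOsm/kg
Osmolar gap = measured − calculated = 308 − 303.4 = 4.6 mOsm/kg

4.6 mOsm/kg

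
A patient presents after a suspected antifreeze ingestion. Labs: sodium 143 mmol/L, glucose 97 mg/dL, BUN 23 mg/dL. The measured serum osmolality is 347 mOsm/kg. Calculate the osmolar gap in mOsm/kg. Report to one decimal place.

47.4 mOsm/kg

Calculated osmolality = 2·Na + glucose/18 + BUN/2.8
= 2·143 + 97/18 + 23/2.8
= 286 + 5.39 + 8.21
= 299.6 mOsm/kg ≈ 299.6 mOsm/kg
Osmolar gap = measured − calculated = 347 − 299.6 = 47.4 mOsm/kg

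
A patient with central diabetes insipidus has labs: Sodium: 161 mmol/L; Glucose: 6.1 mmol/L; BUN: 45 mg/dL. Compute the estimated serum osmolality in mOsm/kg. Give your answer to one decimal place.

Calculated osmolality = 2·Na + glucose + BUN/2.8
= 2·161 + 6.1 + 45/2.8
= 322 + 6.10 + 16.07
= 344.17 mOsm/kg

344.2 mOsm/kg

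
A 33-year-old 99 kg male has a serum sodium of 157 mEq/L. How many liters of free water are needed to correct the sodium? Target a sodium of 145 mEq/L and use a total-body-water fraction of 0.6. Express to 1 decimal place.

TBW = 0.6 · 99 = 59.4 L
Free water deficit = TBW · (Na/145 − 1)
= 59.4 · (157/145 − 1)
= 59.4 · 0.0828
= 4.92 L

4.9 L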